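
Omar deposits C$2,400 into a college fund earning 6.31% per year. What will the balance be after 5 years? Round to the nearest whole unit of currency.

2,400 × (1+0.0631)^5 = 2,400 × 1.357909 = 3,258.9810

C$3,259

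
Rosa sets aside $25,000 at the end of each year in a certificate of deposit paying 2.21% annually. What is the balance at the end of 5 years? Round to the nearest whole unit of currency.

$130,648

Accumulation factor s(5|0.0221) = 5.225938; FV = 25000 × 5.225938 = 130,648.4577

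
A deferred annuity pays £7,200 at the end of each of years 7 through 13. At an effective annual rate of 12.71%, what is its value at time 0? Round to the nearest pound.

£15,674

Value one period before first payment (t=6): 7200 × [1 − (1+0.1271)^(−7)] / 0.1271 = 7200 × 4.462819 = 32,132.2980
PV₀ = 32,132.2980 / (1+0.1271)^6 = 32,132.2980 / 2.050098 = 15,673.5397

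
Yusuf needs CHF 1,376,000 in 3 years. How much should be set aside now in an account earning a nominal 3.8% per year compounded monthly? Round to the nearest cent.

CHF 1,227,968.11

With 12 periods per year: i = 0.00316667, n = 36.
PV = FV·(1+i)^(−n) = 1,376,000 × 0.892419 = 1,227,968.1088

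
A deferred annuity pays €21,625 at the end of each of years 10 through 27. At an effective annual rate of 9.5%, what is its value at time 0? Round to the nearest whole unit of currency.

€80,943

PV at t=9 (ordinary 18-year annuity): 21625 × a(18|0.095) = 21625 × 8.471266 = 183,191.1374
PV₀ = 183,191.1374 / (1+0.095)^9 = 183,191.1374 / 2.263222 = 80,942.6440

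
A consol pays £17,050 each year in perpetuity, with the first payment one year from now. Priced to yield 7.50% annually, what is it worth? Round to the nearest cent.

£227,333.33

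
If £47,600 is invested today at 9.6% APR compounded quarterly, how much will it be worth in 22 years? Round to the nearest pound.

£383,710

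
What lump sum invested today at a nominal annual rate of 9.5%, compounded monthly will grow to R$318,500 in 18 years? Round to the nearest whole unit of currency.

R$57,995

With 12 periods per year: i = 0.00791667, n = 216.
Discount factor = (1+0.00791667)^(−216) = 0.182088; PV = 318,500 × 0.182088 = 57,994.9369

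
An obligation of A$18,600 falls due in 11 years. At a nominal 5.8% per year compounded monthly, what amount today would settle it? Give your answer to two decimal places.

With 12 periods per year: i = 0.00483333, n = 132.
PV = FV·(1+i)^(−n) = 18,600 × 0.529161 = 9,842.3890

A$9,842.39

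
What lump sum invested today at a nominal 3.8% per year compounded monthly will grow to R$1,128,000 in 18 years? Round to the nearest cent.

i = 0.038/12 = 0.00316667 per month; n = 18·12 = 216.
Discount factor = (1+0.00316667)^(−216) = 0.505140; PV = 1,128,000 × 0.505140 = 569,798.1362

R$569,798.14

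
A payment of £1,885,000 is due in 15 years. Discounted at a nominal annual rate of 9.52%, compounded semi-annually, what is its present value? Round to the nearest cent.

i = 0.0952/2 = 0.0476 per half-year; n = 15·2 = 30.
PV = FV·(1+i)^(−n) = 1,885,000 × 0.247819 = 467,139.5757

£467,139.58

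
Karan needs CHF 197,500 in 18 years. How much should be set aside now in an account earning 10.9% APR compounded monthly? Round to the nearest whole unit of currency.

Periodic rate i = 0.109/12 = 0.00908333; n = 18 × 12 = 216 periods.
Discount factor = (1+0.00908333)^(−216) = 0.141828; PV = 197,500 × 0.141828 = 28,010.9566

CHF 28,011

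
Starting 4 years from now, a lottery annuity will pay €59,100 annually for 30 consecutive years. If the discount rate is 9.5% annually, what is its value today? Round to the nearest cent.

€442,697.52

Value one period before first payment (t=3): 59100 × [1 − (1+0.095)^(−30)] / 0.095 = 59100 × 9.834719 = 581,231.9069
PV₀ = 581,231.9069 / (1+0.095)^3 = 581,231.9069 / 1.312932 = 442,697.5205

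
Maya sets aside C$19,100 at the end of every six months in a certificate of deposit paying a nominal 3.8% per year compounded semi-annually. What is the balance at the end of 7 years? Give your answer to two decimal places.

i = 0.038/2 = 0.019 per half-year; n = 7·2 = 14.
FV = PMT · [(1+i)^n − 1] / i = 19100 · 15.867538 = 303,069.9827

C$303,069.98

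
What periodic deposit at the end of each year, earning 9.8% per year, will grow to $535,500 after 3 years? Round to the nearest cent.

FV-annuity factor = 3.303604; PMT = 535500 / 3.303604 = 162,095.6991

$162,095.70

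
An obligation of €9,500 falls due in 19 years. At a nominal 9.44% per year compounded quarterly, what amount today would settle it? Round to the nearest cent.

€1,613.70

Periodic rate i = 0.0944/4 = 0.0236; n = 19 × 4 = 76 periods.
Discount factor = (1+0.0236)^(−76) = 0.169863; PV = 9,500 × 0.169863 = 1,613.6990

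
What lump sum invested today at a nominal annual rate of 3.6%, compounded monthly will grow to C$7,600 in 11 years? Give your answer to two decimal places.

C$5,117.88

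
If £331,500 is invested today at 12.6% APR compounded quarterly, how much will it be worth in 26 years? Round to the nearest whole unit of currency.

With 4 periods per year: i = 0.0315, n = 104.
331,500 × (1+0.0315)^104 = 331,500 × 25.165187 = 8,342,259.4561

£8,342,259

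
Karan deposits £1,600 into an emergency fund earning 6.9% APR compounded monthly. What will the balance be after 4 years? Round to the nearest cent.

£2,106.89

Periodic rate i = 0.069/12 = 0.00575; n = 4 × 12 = 48 periods.
FV = 1,600 × (1 + 0.00575)^48 = 2,106.8905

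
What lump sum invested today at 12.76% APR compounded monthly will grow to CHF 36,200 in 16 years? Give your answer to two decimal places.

With 12 periods per year: i = 0.0106333, n = 192.
Discount factor = (1+0.0106333)^(−192) = 0.131228; PV = 36,200 × 0.131228 = 4,750.4402

CHF 4,750.44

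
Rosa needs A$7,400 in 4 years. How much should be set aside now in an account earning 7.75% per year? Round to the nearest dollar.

PV = FV·(1+i)^(−n) = 7,400 × 0.741875 = 5,489.8769

A$5,490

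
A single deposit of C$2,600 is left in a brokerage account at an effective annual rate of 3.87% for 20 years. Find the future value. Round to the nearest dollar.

2,600 × (1+0.0387)^20 = 2,600 × 2.136991 = 5,556.1758

C$5,556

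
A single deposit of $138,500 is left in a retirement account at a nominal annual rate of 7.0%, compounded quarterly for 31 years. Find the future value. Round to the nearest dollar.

i = 0.07/4 = 0.0175 per quarter; n = 31·4 = 124.
FV = 138,500 × (1 + 0.0175)^124 = 1,190,467.6345

$1,190,468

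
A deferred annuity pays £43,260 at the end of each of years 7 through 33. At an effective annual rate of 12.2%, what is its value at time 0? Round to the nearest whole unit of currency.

Value one period before first payment (t=6): 43260 × [1 − (1+0.122)^(−27)] / 0.122 = 43260 × 7.830425 = 338,744.1677
PV₀ = 338,744.1677 / (1+0.122)^6 = 338,744.1677 / 1.995065 = 169,791.0074

£169,791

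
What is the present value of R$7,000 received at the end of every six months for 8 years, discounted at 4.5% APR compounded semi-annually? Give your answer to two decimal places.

R$93,188.42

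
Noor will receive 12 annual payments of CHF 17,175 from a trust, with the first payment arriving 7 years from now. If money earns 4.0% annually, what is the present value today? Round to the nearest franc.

PV at t=6 (ordinary 12-year annuity): 17175 × a(12|0.04) = 17175 × 9.385074 = 161,188.6418
PV₀ = 161,188.6418 / (1+0.04)^6 = 161,188.6418 / 1.265319 = 127,389.7250

CHF 127,390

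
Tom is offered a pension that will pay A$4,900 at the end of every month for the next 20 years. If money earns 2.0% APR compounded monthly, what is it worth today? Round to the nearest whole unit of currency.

A$968,603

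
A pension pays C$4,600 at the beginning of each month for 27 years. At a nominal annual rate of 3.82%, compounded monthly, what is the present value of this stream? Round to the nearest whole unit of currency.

With 12 periods per year: i = 0.00318333, n = 324.
Annuity factor a(324|0.00318333) × (1+i) = 202.603537; PV = 4600 × 202.603537 = 931,976.2686
(annuity-due: payments at period start, so ×(1+i).)

C$931,976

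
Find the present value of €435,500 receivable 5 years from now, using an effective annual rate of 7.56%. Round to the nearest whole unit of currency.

Discount factor = (1+0.0756)^(−5) = 0.694618; PV = 435,500 × 0.694618 = 302,506.1383

€302,506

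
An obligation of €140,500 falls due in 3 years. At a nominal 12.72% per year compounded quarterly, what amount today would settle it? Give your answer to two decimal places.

€96,500.61

i = 0.1272/4 = 0.0318 per quarter; n = 3·4 = 12.
PV = FV·(1+i)^(−n) = 140,500 × 0.686837 = 96,500.6063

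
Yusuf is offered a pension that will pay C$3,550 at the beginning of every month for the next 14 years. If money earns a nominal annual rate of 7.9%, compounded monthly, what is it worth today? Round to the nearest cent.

C$362,539.90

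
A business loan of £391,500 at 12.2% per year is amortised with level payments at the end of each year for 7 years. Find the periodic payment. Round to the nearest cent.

£86,329.34

PMT = 391500 / ( [1 − (1+0.122)^(−7)] / 0.122 ) = 391500 / 4.534959 = 86,329.3395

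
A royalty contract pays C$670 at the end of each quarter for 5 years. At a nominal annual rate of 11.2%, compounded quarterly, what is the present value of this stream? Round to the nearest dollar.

C$10,155

With 4 periods per year: i = 0.028, n = 20.
Annuity factor a(20|0.028) = 15.156342; PV = 670 × 15.156342 = 10,154.7491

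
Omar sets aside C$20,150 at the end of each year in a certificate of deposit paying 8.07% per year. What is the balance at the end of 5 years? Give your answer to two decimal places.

C$118,377.12

FV = PMT · [(1+i)^n − 1] / i = 20150 · 5.874795 = 118,377.1213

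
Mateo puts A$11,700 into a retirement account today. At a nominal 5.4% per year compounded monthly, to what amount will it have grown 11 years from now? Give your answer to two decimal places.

Periodic rate i = 0.054/12 = 0.0045; n = 11 × 12 = 132 periods.
FV = 11,700 × (1 + 0.0045)^132 = 21,163.0416

A$21,163.04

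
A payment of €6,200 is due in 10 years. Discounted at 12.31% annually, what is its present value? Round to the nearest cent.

PV = 6,200 / (1 + 0.1231)^10 = 6,200 / 3.192892 = 1,941.8131

€1,941.81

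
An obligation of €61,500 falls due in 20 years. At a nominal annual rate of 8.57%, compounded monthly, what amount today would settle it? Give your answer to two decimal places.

With 12 periods per year: i = 0.00714167, n = 240.
PV = 61,500 / (1 + 0.00714167)^240 = 61,500 / 5.517410 = 11,146.5340

€11,146.53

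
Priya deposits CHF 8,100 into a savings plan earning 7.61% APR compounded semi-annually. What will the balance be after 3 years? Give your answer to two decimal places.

CHF 10,134.32

With 2 periods per year: i = 0.03805, n = 6.
FV = PV·(1+i)^n = 8,100 × 1.251151 = 10,134.3210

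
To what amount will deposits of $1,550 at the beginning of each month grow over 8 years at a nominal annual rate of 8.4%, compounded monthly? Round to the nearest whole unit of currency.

i = 0.084/12 = 0.007 per month; n = 8·12 = 96.
Accumulation factor s(96|0.007) × (1+i) = 137.177982; FV = 1550 × 137.177982 = 212,625.8727
(Beginning-of-period payments → annuity-due factor ×(1+i).)

$212,626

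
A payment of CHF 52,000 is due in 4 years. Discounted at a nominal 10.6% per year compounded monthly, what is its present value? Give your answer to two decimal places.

With 12 periods per year: i = 0.00883333, n = 48.
Discount factor = (1+0.00883333)^(−48) = 0.655643; PV = 52,000 × 0.655643 = 34,093.4550

CHF 34,093.45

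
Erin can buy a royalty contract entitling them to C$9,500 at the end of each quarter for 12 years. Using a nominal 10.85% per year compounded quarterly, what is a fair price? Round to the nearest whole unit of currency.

With 4 periods per year: i = 0.027125, n = 48.
Annuity factor a(48|0.027125) = 26.663736; PV = 9500 × 26.663736 = 253,305.4929

C$253,305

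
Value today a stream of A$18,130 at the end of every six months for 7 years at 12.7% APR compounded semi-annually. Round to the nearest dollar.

i = 0.127/2 = 0.0635 per half-year; n = 7·2 = 14.
PV = PMT · [1 − (1+i)^(−n)] / i = 18130 · 9.096811 = 164,925.1807

A$164,925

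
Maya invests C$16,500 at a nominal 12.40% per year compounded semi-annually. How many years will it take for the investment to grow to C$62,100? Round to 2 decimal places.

11.02 years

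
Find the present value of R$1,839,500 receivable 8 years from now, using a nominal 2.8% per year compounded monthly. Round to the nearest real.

i = 0.028/12 = 0.00233333 per month; n = 8·12 = 96.
PV = 1,839,500 / (1 + 0.00233333)^96 = 1,839,500 / 1.250745 = 1,470,723.8920

R$1,470,724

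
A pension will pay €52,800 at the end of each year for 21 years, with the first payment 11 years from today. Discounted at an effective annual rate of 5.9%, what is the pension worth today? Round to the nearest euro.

PV at t=10 (ordinary 21-year annuity): 52800 × a(21|0.059) = 52800 × 11.863662 = 626,401.3690
Discount back 10 years: 626,401.3690 × (1+0.059)^(−10) = 626,401.3690 × 0.563690 = 353,096.2434

€353,096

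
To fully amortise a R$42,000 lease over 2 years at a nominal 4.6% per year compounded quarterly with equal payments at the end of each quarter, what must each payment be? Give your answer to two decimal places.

i = 0.046/4 = 0.0115 per quarter; n = 2·4 = 8.
PMT = 42000 / ( [1 − (1+0.0115)^(−8)] / 0.0115 ) = 42000 / 7.601382 = 5,525.3113

R$5,525.31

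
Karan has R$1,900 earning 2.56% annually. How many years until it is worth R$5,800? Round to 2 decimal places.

44.15 years

(1+i)^n = 5800/1900 = 3.05263, so n = ln 3.05263 / ln 1.0256 = 44.1496 years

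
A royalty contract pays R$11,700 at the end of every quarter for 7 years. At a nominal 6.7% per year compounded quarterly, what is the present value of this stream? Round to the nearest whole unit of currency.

R$259,801

Periodic rate i = 0.067/4 = 0.01675; n = 7 × 4 = 28 periods.
PV = 11700 × [1 − (1+0.01675)^(−28)] / 0.01675 = 11700 × 22.205218 = 259,801.0524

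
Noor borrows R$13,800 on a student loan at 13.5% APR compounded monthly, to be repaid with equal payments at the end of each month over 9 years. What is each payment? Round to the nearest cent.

R$221.38

i = 0.135/12 = 0.01125 per month; n = 9·12 = 108.
Annuity-PV factor = 62.335146; PMT = 13800 / 62.335146 = 221.3839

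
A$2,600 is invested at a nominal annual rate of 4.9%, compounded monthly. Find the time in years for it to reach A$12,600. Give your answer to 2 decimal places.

Periodic rate i = 0.049/12 = 0.00408333.
(1+i)^n = 12600/2600 = 4.84615, so n = ln 4.84615 / ln 1.00408 = 387.2829 months
= 387.2829/12 years

32.27 years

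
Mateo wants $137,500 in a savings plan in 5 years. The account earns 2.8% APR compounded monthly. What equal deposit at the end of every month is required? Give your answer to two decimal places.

i = 0.028/12 = 0.00233333 per month; n = 5·12 = 60.
FV-annuity factor = 64.322669; PMT = 137500 / 64.322669 = 2,137.6601

$2,137.66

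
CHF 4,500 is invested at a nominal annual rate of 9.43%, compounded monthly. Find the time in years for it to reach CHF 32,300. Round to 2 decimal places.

Periodic rate i = 0.0943/12 = 0.00785833.
(1+i)^n = 32300/4500 = 7.17778, so n = ln 7.17778 / ln 1.00786 = 251.7995 months
= 251.7995/12 years

20.98 years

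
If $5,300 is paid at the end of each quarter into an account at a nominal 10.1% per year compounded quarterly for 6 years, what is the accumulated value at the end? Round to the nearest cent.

Periodic rate i = 0.101/4 = 0.02525; n = 6 × 4 = 24 periods.
FV = PMT · [(1+i)^n − 1] / i = 5300 · 32.449242 = 171,980.9833

$171,980.98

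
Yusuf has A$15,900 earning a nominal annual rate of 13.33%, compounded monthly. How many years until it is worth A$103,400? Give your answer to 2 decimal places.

Periodic rate i = 0.1333/12 = 0.0111083.
n = ln(103400/15900) / ln(1+0.0111083) = ln(6.50314) / 0.011047 = 169.4823 months
= 169.4823/12 years

14.12 years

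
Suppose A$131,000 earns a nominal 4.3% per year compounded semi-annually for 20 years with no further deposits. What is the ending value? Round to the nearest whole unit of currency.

Periodic rate i = 0.043/2 = 0.0215; n = 20 × 2 = 40 periods.
131,000 × (1+0.0215)^40 = 131,000 × 2.341719 = 306,765.2307

A$306,765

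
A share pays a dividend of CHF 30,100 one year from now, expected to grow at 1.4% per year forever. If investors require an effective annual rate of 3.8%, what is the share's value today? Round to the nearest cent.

PV = D₁/(r − g) = 30100/(0.038 − 0.014) = 1,254,166.6667

CHF 1,254,166.67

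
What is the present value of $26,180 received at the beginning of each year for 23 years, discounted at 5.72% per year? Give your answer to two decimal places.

$349,250.25

Annuity factor a(23|0.0572) × (1+i) = 13.340346; PV = 26180 × 13.340346 = 349,250.2528
(annuity-due: payments at period start, so ×(1+i).)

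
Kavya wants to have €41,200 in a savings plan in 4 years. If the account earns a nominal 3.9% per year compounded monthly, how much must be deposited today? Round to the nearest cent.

Periodic rate i = 0.039/12 = 0.00325; n = 4 × 12 = 48 periods.
PV = 41,200 / (1 + 0.00325)^48 = 41,200 / 1.168531 = 35,257.9561

€35,257.96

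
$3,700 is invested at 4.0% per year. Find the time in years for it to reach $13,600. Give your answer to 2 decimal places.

(1+i)^n = 13600/3700 = 3.67568, so n = ln 3.67568 / ln 1.04 = 33.1900 years

33.19 years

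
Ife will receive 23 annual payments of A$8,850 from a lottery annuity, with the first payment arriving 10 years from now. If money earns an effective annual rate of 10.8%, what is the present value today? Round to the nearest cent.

PV at t=9 (ordinary 23-year annuity): 8850 × a(23|0.108) = 8850 × 8.383950 = 74,197.9533
PV₀ = 74,197.9533 / (1+0.108)^9 = 74,197.9533 / 2.516853 = 29,480.4482

A$29,480.45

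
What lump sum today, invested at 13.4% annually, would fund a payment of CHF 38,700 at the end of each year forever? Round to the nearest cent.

CHF 288,805.97

PV = C/r = 38700/0.134 = 288,805.9701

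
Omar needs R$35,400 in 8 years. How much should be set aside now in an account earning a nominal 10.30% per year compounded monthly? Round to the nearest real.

R$15,584

Periodic rate i = 0.103/12 = 0.00858333; n = 8 × 12 = 96 periods.
PV = FV·(1+i)^(−n) = 35,400 × 0.440219 = 15,583.7398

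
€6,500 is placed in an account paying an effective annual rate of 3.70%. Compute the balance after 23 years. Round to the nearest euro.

€14,991

6,500 × (1+0.037)^23 = 6,500 × 2.306277 = 14,990.7981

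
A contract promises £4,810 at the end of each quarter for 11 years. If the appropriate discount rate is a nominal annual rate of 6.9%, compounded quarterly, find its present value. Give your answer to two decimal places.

£147,458.16

With 4 periods per year: i = 0.01725, n = 44.
PV = PMT · [1 − (1+i)^(−n)] / i = 4810 · 30.656583 = 147,458.1643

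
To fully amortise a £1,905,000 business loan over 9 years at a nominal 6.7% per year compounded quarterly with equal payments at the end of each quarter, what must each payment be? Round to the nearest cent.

Periodic rate i = 0.067/4 = 0.01675; n = 9 × 4 = 36 periods.
PMT = 1.905e+06 / ( [1 − (1+0.01675)^(−36)] / 0.01675 ) = 1.905e+06 / 26.871206 = 70,893.7285

£70,893.73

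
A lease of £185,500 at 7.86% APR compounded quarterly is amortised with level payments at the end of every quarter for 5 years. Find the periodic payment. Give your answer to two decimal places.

£11,306.29

With 4 periods per year: i = 0.01965, n = 20.
Annuity-PV factor = 16.406797; PMT = 185500 / 16.406797 = 11,306.2899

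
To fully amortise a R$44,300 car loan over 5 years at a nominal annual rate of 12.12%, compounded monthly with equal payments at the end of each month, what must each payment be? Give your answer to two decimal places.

R$988.12

Periodic rate i = 0.1212/12 = 0.0101; n = 5 × 12 = 60 periods.
Annuity-PV factor = 44.832725; PMT = 44300 / 44.832725 = 988.1175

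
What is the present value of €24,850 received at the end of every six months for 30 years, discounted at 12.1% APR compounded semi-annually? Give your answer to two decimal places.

€398,639.75

Periodic rate i = 0.121/2 = 0.0605; n = 30 × 2 = 60 periods.
PV = PMT · [1 − (1+i)^(−n)] / i = 24850 · 16.041841 = 398,639.7534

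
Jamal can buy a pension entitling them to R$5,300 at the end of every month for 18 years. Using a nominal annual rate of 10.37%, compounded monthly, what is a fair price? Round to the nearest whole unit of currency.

R$517,697

Periodic rate i = 0.1037/12 = 0.00864167; n = 18 × 12 = 216 periods.
PV = 5300 × [1 − (1+0.00864167)^(−216)] / 0.00864167 = 5300 × 97.678646 = 517,696.8228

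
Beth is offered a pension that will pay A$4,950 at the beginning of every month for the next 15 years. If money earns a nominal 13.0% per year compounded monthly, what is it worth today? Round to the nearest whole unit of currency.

i = 0.13/12 = 0.0108333 per month; n = 15·12 = 180.
PV = PMT · [1 − (1+i)^(−n)] / i × (1+i) = 4950 · 79.892479 = 395,467.7713
(annuity-due: payments at period start, so ×(1+i).)

A$395,468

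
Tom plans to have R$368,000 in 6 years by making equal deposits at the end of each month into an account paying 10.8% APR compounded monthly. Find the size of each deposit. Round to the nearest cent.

R$3,654.90

Periodic rate i = 0.108/12 = 0.009; n = 6 × 12 = 72 periods.
FV-annuity factor = 100.686696; PMT = 368000 / 100.686696 = 3,654.9019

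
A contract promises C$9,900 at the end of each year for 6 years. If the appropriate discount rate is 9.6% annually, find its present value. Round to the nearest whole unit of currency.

C$43,627

Annuity factor a(6|0.096) = 4.406792; PV = 9900 × 4.406792 = 43,627.2371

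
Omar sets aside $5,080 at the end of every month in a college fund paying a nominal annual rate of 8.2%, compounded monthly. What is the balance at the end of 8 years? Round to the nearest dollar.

$686,004

i = 0.082/12 = 0.00683333 per month; n = 8·12 = 96.
FV = 5080 × [(1+0.00683333)^96 − 1] / 0.00683333 = 5080 × 135.040067 = 686,003.5386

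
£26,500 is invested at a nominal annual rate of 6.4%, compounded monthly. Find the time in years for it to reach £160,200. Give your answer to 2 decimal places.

28.19 years

Periodic rate i = 0.064/12 = 0.00533333.
(1+i)^n = 160200/26500 = 6.04528, so n = ln 6.04528 / ln 1.00533 = 338.2635 months
= 338.2635/12 years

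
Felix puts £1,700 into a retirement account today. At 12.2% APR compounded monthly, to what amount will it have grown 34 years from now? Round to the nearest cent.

i = 0.122/12 = 0.0101667 per month; n = 34·12 = 408.
FV = 1,700 × (1 + 0.0101667)^408 = 105,391.7561

£105,391.76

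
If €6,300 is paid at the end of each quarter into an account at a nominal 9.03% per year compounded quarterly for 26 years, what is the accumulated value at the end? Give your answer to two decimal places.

€2,565,460.50

Periodic rate i = 0.0903/4 = 0.022575; n = 26 × 4 = 104 periods.
FV = PMT · [(1+i)^n − 1] / i = 6300 · 407.215952 = 2,565,460.4988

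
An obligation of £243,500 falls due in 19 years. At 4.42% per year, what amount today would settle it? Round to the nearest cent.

PV = FV·(1+i)^(−n) = 243,500 × 0.439653 = 107,055.4736

£107,055.47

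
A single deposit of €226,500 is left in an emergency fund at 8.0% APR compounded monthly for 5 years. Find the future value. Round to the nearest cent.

€337,450.05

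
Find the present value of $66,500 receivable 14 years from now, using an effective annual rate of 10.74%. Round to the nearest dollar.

Discount factor = (1+0.1074)^(−14) = 0.239738; PV = 66,500 × 0.239738 = 15,942.5716

$15,943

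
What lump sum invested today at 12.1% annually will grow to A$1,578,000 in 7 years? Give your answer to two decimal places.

A$709,361.66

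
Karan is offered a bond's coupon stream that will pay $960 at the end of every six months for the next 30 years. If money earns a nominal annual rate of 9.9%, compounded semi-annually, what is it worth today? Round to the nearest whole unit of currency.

Periodic rate i = 0.099/2 = 0.0495; n = 30 × 2 = 60 periods.
PV = PMT · [1 − (1+i)^(−n)] / i = 960 · 19.089140 = 18,325.5749

$18,326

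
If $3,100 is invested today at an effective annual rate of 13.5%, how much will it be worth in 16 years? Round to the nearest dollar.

$23,512

FV = PV·(1+i)^n = 3,100 × 7.584619 = 23,512.3197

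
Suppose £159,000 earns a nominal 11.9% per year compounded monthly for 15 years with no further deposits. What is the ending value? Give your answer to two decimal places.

£939,278.15

Periodic rate i = 0.119/12 = 0.00991667; n = 15 × 12 = 180 periods.
FV = 159,000 × (1 + 0.00991667)^180 = 939,278.1530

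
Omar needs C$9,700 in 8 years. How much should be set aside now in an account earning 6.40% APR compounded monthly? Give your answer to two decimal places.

With 12 periods per year: i = 0.00533333, n = 96.
Discount factor = (1+0.00533333)^(−96) = 0.600112; PV = 9,700 × 0.600112 = 5,821.0833

C$5,821.08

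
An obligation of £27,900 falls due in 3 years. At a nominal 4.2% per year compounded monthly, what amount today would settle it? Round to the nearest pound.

£24,602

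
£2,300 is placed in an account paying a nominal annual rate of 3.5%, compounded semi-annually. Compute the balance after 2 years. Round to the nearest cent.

Periodic rate i = 0.035/2 = 0.0175; n = 2 × 2 = 4 periods.
FV = PV·(1+i)^n = 2,300 × 1.071859 = 2,465.2758

£2,465.28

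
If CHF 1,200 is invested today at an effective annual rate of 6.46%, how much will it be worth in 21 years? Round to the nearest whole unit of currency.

1,200 × (1+0.0646)^21 = 1,200 × 3.723194 = 4,467.8331

CHF 4,468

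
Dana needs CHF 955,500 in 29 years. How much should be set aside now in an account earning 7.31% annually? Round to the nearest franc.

CHF 123,499

PV = 955,500 / (1 + 0.0731)^29 = 955,500 / 7.736876 = 123,499.4548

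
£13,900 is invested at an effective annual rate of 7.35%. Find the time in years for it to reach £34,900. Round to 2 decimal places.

(1+i)^n = 34900/13900 = 2.51079, so n = ln 2.51079 / ln 1.0735 = 12.9800 years

12.98 years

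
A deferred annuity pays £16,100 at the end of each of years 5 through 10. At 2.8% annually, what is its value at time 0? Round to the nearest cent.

£78,616.13

PV at t=4 (ordinary 6-year annuity): 16100 × a(6|0.028) = 16100 × 5.453285 = 87,797.8942
Discount back 4 years: 87,797.8942 × (1+0.028)^(−4) = 87,797.8942 × 0.895422 = 78,616.1264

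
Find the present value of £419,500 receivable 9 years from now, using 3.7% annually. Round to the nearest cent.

£302,498.45

PV = 419,500 / (1 + 0.037)^9 = 419,500 / 1.386784 = 302,498.4528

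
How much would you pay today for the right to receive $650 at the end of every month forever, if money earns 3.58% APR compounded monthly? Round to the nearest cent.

$217,877.09

Periodic rate i = 0.0358/12 = 0.00298333.
PV = C/r = 650/0.00298333 = 217,877.0950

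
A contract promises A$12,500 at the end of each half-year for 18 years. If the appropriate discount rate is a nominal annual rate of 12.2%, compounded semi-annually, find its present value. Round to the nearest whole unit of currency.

A$180,606

Periodic rate i = 0.122/2 = 0.061; n = 18 × 2 = 36 periods.
PV = 12500 × [1 − (1+0.061)^(−36)] / 0.061 = 12500 × 14.448457 = 180,605.7153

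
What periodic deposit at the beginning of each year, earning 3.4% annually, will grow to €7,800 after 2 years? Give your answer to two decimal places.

FV-annuity factor × (1+i) = 2.103156; PMT = 7800 / 2.103156 = 3,708.7120

€3,708.71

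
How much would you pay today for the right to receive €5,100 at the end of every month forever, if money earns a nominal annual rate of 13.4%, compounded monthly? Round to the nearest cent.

Periodic rate i = 0.134/12 = 0.0111667.
PV = PMT / i = 5100 / 0.0111667 = 456,716.4179

€456,716.42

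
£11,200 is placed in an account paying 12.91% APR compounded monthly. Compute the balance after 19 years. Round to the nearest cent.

£128,472.27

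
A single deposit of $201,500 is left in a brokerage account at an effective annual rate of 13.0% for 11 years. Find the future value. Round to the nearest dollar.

201,500 × (1+0.13)^11 = 201,500 × 3.835861 = 772,926.0218

$772,926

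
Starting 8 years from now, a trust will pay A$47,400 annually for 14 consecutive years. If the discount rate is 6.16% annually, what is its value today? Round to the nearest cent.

A$287,083.99

Value one period before first payment (t=7): 47400 × [1 − (1+0.0616)^(−14)] / 0.0616 = 47400 × 9.203585 = 436,249.9069
PV₀ = 436,249.9069 / (1+0.0616)^7 = 436,249.9069 / 1.519590 = 287,083.9931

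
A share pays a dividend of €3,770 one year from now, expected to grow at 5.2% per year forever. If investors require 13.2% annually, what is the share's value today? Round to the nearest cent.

€47,125.00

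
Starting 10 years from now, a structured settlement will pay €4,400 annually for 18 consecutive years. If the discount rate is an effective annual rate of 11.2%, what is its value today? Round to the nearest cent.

PV at t=9 (ordinary 18-year annuity): 4400 × a(18|0.112) = 4400 × 7.607593 = 33,473.4081
Discount back 9 years: 33,473.4081 × (1+0.112)^(−9) = 33,473.4081 × 0.384642 = 12,875.2849

€12,875.28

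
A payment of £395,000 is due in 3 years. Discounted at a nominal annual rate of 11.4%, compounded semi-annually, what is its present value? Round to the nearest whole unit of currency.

Periodic rate i = 0.114/2 = 0.057; n = 3 × 2 = 6 periods.
PV = FV·(1+i)^(−n) = 395,000 × 0.717051 = 283,235.1648

£283,235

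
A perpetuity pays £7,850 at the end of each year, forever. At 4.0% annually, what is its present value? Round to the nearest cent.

£196,250.00

PV = C/r = 7850/0.04 = 196,250.0000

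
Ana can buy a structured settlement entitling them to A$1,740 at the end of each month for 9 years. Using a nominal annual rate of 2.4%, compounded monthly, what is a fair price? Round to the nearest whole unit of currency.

i = 0.024/12 = 0.002 per month; n = 9·12 = 108.
PV = 1740 × [1 − (1+0.002)^(−108)] / 0.002 = 1740 × 97.045436 = 168,859.0589

A$168,859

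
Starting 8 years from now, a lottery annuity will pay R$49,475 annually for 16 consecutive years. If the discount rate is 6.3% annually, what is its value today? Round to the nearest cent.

Value one period before first payment (t=7): 49475 × [1 − (1+0.063)^(−16)] / 0.063 = 49475 × 9.900914 = 489,847.7128
PV₀ = 489,847.7128 / (1+0.063)^7 = 489,847.7128 / 1.533673 = 319,395.0881

R$319,395.09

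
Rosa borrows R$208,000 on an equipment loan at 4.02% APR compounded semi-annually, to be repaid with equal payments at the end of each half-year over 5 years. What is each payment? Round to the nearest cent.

R$23,168.03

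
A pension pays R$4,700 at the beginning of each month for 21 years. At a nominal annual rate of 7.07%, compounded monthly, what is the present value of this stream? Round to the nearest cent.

R$619,834.75

Periodic rate i = 0.0707/12 = 0.00589167; n = 21 × 12 = 252 periods.
PV = PMT · [1 − (1+i)^(−n)] / i × (1+i) = 4700 · 131.879735 = 619,834.7526
Payments are at the start of each period, so multiply by (1+i).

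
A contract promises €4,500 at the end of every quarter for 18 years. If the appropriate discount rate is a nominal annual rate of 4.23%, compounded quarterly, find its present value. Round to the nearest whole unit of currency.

Periodic rate i = 0.0423/4 = 0.010575; n = 18 × 4 = 72 periods.
Annuity factor a(72|0.010575) = 50.223841; PV = 4500 × 50.223841 = 226,007.2836

€226,007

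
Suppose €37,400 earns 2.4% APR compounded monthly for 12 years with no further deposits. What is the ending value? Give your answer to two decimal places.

€49,868.18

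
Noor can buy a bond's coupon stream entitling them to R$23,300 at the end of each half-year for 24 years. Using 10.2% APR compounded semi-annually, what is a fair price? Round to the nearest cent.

R$414,900.82

Periodic rate i = 0.102/2 = 0.051; n = 24 × 2 = 48 periods.
PV = PMT · [1 − (1+i)^(−n)] / i = 23300 · 17.806902 = 414,900.8228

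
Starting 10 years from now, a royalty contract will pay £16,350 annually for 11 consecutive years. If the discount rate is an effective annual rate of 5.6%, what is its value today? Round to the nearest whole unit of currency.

PV at t=9 (ordinary 11-year annuity): 16350 × a(11|0.056) = 16350 × 8.050759 = 131,629.9157
Discount back 9 years: 131,629.9157 × (1+0.056)^(−9) = 131,629.9157 × 0.612385 = 80,608.2215

£80,608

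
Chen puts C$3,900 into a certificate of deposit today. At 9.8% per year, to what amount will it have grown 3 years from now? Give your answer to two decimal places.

C$5,162.64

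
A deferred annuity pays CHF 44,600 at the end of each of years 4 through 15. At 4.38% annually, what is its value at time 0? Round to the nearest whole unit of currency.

CHF 360,078

PV at t=3 (ordinary 12-year annuity): 44600 × a(12|0.0438) = 44600 × 9.181499 = 409,494.8464
PV₀ = 409,494.8464 / (1+0.0438)^3 = 409,494.8464 / 1.137239 = 360,077.9794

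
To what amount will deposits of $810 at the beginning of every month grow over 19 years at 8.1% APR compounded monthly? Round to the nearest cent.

$439,252.39

i = 0.081/12 = 0.00675 per month; n = 19·12 = 228.
FV = 810 × [(1+0.00675)^228 − 1] / 0.00675 × (1+i) = 810 × 542.286905 = 439,252.3935
(annuity-due: payments at period start, so ×(1+i).)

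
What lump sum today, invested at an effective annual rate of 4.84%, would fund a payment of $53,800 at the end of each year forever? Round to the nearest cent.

$1,111,570.25

PV = C/r = 53800/0.0484 = 1,111,570.2479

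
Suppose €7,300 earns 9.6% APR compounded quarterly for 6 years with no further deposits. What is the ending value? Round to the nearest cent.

€12,897.98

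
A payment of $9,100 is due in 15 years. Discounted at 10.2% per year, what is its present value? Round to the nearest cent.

PV = FV·(1+i)^(−n) = 9,100 × 0.232957 = 2,119.9102

$2,119.91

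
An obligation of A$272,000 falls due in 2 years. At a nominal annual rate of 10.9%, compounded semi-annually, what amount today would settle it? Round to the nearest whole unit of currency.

i = 0.109/2 = 0.0545 per half-year; n = 2·2 = 4.
PV = FV·(1+i)^(−n) = 272,000 × 0.808749 = 219,979.6809

A$219,980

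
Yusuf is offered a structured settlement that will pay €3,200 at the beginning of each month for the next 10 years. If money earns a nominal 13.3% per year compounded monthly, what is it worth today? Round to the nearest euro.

€214,148

i = 0.133/12 = 0.0110833 per month; n = 10·12 = 120.
Annuity factor a(120|0.0110833) × (1+i) = 66.921306; PV = 3200 × 66.921306 = 214,148.1782
(Beginning-of-period payments → annuity-due factor ×(1+i).)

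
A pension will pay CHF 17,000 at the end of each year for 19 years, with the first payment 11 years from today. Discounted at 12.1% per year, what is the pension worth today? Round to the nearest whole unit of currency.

PV at t=10 (ordinary 19-year annuity): 17000 × a(19|0.121) = 17000 × 7.321036 = 124,457.6202
PV₀ = 124,457.6202 / (1+0.121)^10 = 124,457.6202 / 3.133691 = 39,715.9876

CHF 39,716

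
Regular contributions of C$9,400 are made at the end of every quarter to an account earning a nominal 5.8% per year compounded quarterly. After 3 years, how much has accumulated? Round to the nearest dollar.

Periodic rate i = 0.058/4 = 0.0145; n = 3 × 4 = 12 periods.
Accumulation factor s(12|0.0145) = 13.004800; FV = 9400 × 13.004800 = 122,245.1170

C$122,245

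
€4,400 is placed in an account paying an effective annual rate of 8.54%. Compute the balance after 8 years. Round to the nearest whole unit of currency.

FV = PV·(1+i)^n = 4,400 × 1.926276 = 8,475.6149

€8,476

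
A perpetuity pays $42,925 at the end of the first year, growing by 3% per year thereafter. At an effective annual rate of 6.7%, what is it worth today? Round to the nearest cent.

PV = D₁/(r − g) = 42925/(0.067 − 0.03) = 1,160,135.1351

$1,160,135.14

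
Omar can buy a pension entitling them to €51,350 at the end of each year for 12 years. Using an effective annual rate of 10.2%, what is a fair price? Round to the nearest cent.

€346,481.44

PV = 51350 × [1 − (1+0.102)^(−12)] / 0.102 = 51350 × 6.747448 = 346,481.4369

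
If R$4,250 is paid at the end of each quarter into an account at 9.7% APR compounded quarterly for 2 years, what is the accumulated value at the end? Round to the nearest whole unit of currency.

i = 0.097/4 = 0.02425 per quarter; n = 2·4 = 8.
Accumulation factor s(8|0.02425) = 8.712949; FV = 4250 × 8.712949 = 37,030.0347

R$37,030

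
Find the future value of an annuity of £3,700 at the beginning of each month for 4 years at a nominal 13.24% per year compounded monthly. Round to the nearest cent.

£235,073.30

With 12 periods per year: i = 0.0110333, n = 48.
Accumulation factor s(48|0.0110333) × (1+i) = 63.533323; FV = 3700 × 63.533323 = 235,073.2963
(Beginning-of-period payments → annuity-due factor ×(1+i).)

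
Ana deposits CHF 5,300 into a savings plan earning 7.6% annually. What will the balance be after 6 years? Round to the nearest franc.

FV = 5,300 × (1 + 0.076)^6 = 8,225.2574

CHF 8,225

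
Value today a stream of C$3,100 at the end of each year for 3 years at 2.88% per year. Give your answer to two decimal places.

C$8,788.96

PV = PMT · [1 − (1+i)^(−n)] / i = 3100 · 2.835150 = 8,788.9650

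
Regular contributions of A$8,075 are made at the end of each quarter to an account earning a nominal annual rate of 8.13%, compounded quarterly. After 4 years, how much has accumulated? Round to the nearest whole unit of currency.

A$150,893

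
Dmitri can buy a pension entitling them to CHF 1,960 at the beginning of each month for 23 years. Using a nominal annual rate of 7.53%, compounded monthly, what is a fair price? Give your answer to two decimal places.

i = 0.0753/12 = 0.006275 per month; n = 23·12 = 276.
PV = 1960 × [1 − (1+0.006275)^(−276)] / 0.006275 × (1+i) = 1960 × 131.832771 = 258,392.2319
Payments are at the start of each period, so multiply by (1+i).

CHF 258,392.23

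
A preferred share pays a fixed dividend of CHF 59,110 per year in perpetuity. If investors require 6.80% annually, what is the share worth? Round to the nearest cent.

PV = PMT / i = 59110 / 0.068 = 869,264.7059

CHF 869,264.71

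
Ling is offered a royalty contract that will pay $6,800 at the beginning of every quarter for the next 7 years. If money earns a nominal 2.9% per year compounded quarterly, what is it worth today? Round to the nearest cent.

$173,002.69

With 4 periods per year: i = 0.00725, n = 28.
PV = 6800 × [1 − (1+0.00725)^(−28)] / 0.00725 × (1+i) = 6800 × 25.441572 = 173,002.6883
(annuity-due: payments at period start, so ×(1+i).)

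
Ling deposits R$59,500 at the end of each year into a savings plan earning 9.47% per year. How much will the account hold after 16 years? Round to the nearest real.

FV = PMT · [(1+i)^n − 1] / i = 59500 · 34.353322 = 2,044,022.6535

R$2,044,023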